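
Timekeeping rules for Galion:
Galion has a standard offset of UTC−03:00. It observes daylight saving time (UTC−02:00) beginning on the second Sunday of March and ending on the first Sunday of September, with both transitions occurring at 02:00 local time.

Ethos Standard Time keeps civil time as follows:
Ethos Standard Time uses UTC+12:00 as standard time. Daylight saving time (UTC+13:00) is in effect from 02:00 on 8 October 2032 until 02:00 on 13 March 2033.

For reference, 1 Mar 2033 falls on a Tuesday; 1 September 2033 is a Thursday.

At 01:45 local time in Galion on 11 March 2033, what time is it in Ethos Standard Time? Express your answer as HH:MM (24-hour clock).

17:45

1 March 2033 is a Tuesday, so the first Sunday is March 6 and the second is March 13.
1 September 2033 is a Thursday, so the first Sunday is September 4.
Daylight saving runs 13 March – 4 September; 11 March 2033 is outside that window, so Galion is on standard time at UTC−03:00.
01:45 Galion + 3h = 04:45 UTC.
At the standard offset (UTC+12:00), 04:45 UTC + 12h = 16:45 Ethos Standard Time standard time.
Daylight saving runs 8 October 2032 – 13 March 2033; the standard-time date in Ethos Standard Time, 11 March 2033, is inside that window, so Ethos Standard Time is at UTC+13:00.
04:45 UTC + 13h = 17:45 Ethos Standard Time.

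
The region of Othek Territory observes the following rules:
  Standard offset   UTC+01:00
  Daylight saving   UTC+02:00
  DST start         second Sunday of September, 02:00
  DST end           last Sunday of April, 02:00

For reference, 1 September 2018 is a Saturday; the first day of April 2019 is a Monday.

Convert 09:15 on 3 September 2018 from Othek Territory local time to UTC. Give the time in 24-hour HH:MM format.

08:15

1 September 2018 is a Saturday, so the first Sunday is September 2 and the second is September 9.
1 April 2019 is a Monday, so Sundays fall on 7, 14, 21, 28; the last is April 28.
3 September 2018 does not fall between 9 September 2018 and 28 April 2019, so daylight saving is not in effect and Othek Territory is at UTC+01:00.
09:15 local − 1h = 08:15 UTC.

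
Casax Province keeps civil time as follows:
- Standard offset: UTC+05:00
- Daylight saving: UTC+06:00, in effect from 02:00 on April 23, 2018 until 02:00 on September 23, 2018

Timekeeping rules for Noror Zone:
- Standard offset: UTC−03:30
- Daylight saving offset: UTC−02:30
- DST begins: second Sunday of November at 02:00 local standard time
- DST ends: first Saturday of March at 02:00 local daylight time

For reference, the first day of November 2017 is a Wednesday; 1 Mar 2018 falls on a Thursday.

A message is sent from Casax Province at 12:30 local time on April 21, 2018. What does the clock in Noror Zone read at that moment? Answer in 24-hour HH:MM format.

April 21, 2018 is outside the daylight-saving period (23 April – 23 September), so Casax Province is on standard time, UTC+05:00.
12:30 Casax Province − 5h = 07:30 UTC.
1 November 2017 is a Wednesday, so the first Sunday is November 5 and the second is November 12.
1 March 2018 is a Thursday, so the first Saturday is March 3.
At the standard offset (UTC−03:30), 07:30 UTC − 3h30m = 04:00 Noror Zone standard time.
The standard-time date in Noror Zone, April 21, 2018, is outside the daylight-saving period (12 November 2017 – 3 March 2018), so Noror Zone is on standard time, UTC−03:30.
07:30 UTC − 3h30m = 04:00 Noror Zone.

04:00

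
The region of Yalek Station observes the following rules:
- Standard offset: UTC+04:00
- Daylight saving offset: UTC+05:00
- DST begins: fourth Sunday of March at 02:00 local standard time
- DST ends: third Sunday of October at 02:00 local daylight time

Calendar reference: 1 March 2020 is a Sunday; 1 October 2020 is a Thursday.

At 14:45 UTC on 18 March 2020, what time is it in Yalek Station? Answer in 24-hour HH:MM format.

1 March 2020 is a Sunday, so the first Sunday is March 1 and the fourth is March 22.
1 October 2020 is a Thursday, so the first Sunday is October 4 and the third is October 18.
At the standard offset (UTC+04:00), 14:45 UTC + 4h = 18:45 Yalek Station standard time.
The standard-time date in Yalek Station, 18 March 2020, is outside the daylight-saving period (22 March – 18 October), so Yalek Station is on standard time, UTC+04:00.
14:45 UTC + 4h = 18:45 local.

18:45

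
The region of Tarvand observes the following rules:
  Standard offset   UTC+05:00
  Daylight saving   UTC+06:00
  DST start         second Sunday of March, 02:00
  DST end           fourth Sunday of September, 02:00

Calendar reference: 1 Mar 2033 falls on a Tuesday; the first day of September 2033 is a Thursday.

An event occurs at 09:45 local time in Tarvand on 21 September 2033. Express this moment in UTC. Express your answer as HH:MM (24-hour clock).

03:45

1 March 2033 is a Tuesday, so the first Sunday is March 6 and the second is March 13.
1 September 2033 is a Thursday, so the first Sunday is September 4 and the fourth is September 25.
Daylight saving runs 13 March – 25 September; 21 September 2033 is inside that window, so Tarvand is at UTC+06:00.
09:45 local − 6h = 03:45 UTC.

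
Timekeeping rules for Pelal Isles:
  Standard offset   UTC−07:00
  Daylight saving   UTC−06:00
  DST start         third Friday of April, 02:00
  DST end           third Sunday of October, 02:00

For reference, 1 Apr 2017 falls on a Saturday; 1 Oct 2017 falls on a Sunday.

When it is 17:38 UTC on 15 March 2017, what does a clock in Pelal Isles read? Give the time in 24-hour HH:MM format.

1 April 2017 is a Saturday, so the first Friday is April 7 and the third is April 21.
1 October 2017 is a Sunday, so the first Sunday is October 1 and the third is October 15.
At the standard offset (UTC−07:00), 17:38 UTC − 7h = 10:38 Pelal Isles standard time.
The standard-time date in Pelal Isles, 15 March 2017, does not fall between 21 April and 15 October, so daylight saving is not in effect and Pelal Isles is at UTC−07:00.
17:38 UTC − 7h = 10:38 local.

10:38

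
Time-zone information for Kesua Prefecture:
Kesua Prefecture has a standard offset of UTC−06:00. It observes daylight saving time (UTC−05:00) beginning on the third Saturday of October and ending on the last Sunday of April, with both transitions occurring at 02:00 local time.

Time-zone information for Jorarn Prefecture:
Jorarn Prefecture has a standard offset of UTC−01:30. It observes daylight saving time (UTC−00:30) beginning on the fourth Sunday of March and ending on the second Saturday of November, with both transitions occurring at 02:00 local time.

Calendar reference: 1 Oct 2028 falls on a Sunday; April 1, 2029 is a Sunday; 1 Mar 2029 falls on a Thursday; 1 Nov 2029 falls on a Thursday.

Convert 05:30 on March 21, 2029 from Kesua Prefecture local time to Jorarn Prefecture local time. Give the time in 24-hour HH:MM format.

09:00

1 October 2028 is a Sunday, so the first Saturday is October 7 and the third is October 21.
1 April 2029 is a Sunday, so Sundays fall on 1, 8, 15, 22, 29; the last is April 29.
March 21, 2029 lies within the daylight-saving period (21 October 2028 – 29 April 2029), so Kesua Prefecture is on daylight time, UTC−05:00.
05:30 Kesua Prefecture + 5h = 10:30 UTC.
1 March 2029 is a Thursday, so the first Sunday is March 4 and the fourth is March 25.
1 November 2029 is a Thursday, so the first Saturday is November 3 and the second is November 10.
At the standard offset (UTC−01:30), 10:30 UTC − 1h30m = 09:00 Jorarn Prefecture standard time.
The standard-time date in Jorarn Prefecture, March 21, 2029, does not fall between 25 March and 10 November, so daylight saving is not in effect and Jorarn Prefecture is at UTC−01:30.
10:30 UTC − 1h30m = 09:00 Jorarn Prefecture.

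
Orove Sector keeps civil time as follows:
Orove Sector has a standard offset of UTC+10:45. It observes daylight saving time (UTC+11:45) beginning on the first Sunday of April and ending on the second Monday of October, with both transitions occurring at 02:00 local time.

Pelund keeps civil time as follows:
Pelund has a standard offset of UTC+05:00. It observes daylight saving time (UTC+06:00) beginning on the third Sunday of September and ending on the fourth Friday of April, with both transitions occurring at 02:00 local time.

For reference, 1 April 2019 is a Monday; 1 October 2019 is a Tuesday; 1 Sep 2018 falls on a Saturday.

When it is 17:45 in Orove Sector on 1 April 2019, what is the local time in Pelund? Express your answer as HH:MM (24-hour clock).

1 April 2019 is a Monday, so the first Sunday is April 7.
1 October 2019 is a Tuesday, so the first Monday is October 7 and the second is October 14.
1 April 2019 is outside the daylight-saving period (7 April – 14 October), so Orove Sector is on standard time, UTC+10:45.
17:45 Orove Sector − 10h45m = 07:00 UTC.
1 September 2018 is a Saturday, so the first Sunday is September 2 and the third is September 16.
1 April 2019 is a Monday, so the first Friday is April 5 and the fourth is April 26.
At the standard offset (UTC+05:00), 07:00 UTC + 5h = 12:00 Pelund standard time.
The standard-time date in Pelund, 1 April 2019, lies within the daylight-saving period (16 September 2018 – 26 April 2019), so Pelund is on daylight time, UTC+06:00.
07:00 UTC + 6h = 13:00 Pelund.

13:00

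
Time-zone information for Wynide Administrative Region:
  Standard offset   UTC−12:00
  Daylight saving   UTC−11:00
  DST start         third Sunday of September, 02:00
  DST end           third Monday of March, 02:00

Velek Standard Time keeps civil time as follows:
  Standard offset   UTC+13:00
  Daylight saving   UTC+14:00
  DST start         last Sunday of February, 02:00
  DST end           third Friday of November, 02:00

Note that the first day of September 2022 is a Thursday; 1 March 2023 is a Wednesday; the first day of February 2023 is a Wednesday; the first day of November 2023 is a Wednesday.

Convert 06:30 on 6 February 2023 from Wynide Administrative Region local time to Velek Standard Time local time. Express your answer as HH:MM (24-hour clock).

1 September 2022 is a Thursday, so the first Sunday is September 4 and the third is September 18.
1 March 2023 is a Wednesday, so the first Monday is March 6 and the third is March 20.
6 February 2023 lies within the daylight-saving period (18 September 2022 – 20 March 2023), so Wynide Administrative Region is on daylight time, UTC−11:00.
06:30 Wynide Administrative Region + 11h = 17:30 UTC.
1 February 2023 is a Wednesday, so Sundays fall on 5, 12, 19, 26; the last is February 26.
1 November 2023 is a Wednesday, so the first Friday is November 3 and the third is November 17.
At the standard offset (UTC+13:00), 17:30 UTC + 13h = 06:30 Velek Standard Time standard time (rolling into the next day, 7 February 2023).
The standard-time date in Velek Standard Time, 7 February 2023, is outside the daylight-saving period (26 February – 17 November), so Velek Standard Time is on standard time, UTC+13:00.
17:30 UTC + 13h = 06:30 Velek Standard Time (rolling into the next day, 7 February 2023).

06:30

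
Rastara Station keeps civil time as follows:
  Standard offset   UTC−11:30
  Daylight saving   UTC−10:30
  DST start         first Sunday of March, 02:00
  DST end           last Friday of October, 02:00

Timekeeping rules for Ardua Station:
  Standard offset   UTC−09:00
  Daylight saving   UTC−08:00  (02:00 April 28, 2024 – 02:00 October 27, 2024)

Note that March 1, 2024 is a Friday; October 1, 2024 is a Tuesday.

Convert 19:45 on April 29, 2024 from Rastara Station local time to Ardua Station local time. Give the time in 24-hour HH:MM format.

22:15

1 March 2024 is a Friday, so the first Sunday is March 3.
1 October 2024 is a Tuesday, so Fridays fall on 4, 11, 18, 25; the last is October 25.
April 29, 2024 lies within the daylight-saving period (3 March – 25 October), so Rastara Station is on daylight time, UTC−10:30.
19:45 Rastara Station + 10h30m = 06:15 UTC (rolling into the next day, 30 April 2024).
At the standard offset (UTC−09:00), 06:15 UTC − 9h = 21:15 Ardua Station standard time (rolling into the previous day, 29 April 2024).
The standard-time date in Ardua Station, April 29, 2024, lies within the daylight-saving period (28 April – 27 October), so Ardua Station is on daylight time, UTC−08:00.
06:15 UTC − 8h = 22:15 Ardua Station (rolling into the previous day, 29 April 2024).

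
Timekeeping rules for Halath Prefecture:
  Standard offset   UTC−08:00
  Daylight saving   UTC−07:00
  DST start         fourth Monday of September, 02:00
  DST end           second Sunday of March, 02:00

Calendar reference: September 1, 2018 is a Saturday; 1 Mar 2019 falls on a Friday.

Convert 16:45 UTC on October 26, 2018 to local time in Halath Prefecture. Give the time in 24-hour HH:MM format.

1 September 2018 is a Saturday, so the first Monday is September 3 and the fourth is September 24.
1 March 2019 is a Friday, so the first Sunday is March 3 and the second is March 10.
At the standard offset (UTC−08:00), 16:45 UTC − 8h = 08:45 Halath Prefecture standard time.
Daylight saving runs 24 September 2018 – 10 March 2019; the standard-time date in Halath Prefecture, October 26, 2018, is inside that window, so Halath Prefecture is at UTC−07:00.
16:45 UTC − 7h = 09:45 local.

09:45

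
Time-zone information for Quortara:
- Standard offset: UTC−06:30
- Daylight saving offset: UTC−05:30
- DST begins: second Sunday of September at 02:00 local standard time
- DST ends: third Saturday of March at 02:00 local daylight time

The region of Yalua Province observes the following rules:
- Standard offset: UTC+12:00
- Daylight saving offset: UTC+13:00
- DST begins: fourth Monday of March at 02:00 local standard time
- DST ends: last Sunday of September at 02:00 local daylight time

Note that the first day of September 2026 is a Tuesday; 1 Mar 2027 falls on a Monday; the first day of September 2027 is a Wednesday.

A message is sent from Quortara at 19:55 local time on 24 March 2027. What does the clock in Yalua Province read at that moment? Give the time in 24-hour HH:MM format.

15:25

1 September 2026 is a Tuesday, so the first Sunday is September 6 and the second is September 13.
1 March 2027 is a Monday, so the first Saturday is March 6 and the third is March 20.
24 March 2027 does not fall between 13 September 2026 and 20 March 2027, so daylight saving is not in effect and Quortara is at UTC−06:30.
19:55 Quortara + 6h30m = 02:25 UTC (rolling into the next day, 25 March 2027).
1 March 2027 is a Monday, so the first Monday is March 1 and the fourth is March 22.
1 September 2027 is a Wednesday, so Sundays fall on 5, 12, 19, 26; the last is September 26.
At the standard offset (UTC+12:00), 02:25 UTC + 12h = 14:25 Yalua Province standard time.
The standard-time date in Yalua Province, 25 March 2027, lies within the daylight-saving period (22 March – 26 September), so Yalua Province is on daylight time, UTC+13:00.
02:25 UTC + 13h = 15:25 Yalua Province.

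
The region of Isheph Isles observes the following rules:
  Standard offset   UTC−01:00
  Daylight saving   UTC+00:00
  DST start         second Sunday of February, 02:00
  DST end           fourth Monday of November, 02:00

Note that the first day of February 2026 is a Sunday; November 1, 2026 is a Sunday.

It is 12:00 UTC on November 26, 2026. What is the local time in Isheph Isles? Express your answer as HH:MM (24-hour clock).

11:00

1 February 2026 is a Sunday, so the first Sunday is February 1 and the second is February 8.
1 November 2026 is a Sunday, so the first Monday is November 2 and the fourth is November 23.
At the standard offset (UTC−01:00), 12:00 UTC − 1h = 11:00 Isheph Isles standard time.
The standard-time date in Isheph Isles, November 26, 2026, is outside the daylight-saving period (8 February – 23 November), so Isheph Isles is on standard time, UTC−01:00.
12:00 UTC − 1h = 11:00 local.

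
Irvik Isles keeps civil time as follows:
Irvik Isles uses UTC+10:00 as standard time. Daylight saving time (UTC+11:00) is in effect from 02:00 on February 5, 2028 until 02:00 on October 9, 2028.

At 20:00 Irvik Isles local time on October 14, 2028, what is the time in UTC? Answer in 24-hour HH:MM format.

October 14, 2028 is outside the daylight-saving period (5 February – 9 October), so Irvik Isles is on standard time, UTC+10:00.
20:00 local − 10h = 10:00 UTC.

10:00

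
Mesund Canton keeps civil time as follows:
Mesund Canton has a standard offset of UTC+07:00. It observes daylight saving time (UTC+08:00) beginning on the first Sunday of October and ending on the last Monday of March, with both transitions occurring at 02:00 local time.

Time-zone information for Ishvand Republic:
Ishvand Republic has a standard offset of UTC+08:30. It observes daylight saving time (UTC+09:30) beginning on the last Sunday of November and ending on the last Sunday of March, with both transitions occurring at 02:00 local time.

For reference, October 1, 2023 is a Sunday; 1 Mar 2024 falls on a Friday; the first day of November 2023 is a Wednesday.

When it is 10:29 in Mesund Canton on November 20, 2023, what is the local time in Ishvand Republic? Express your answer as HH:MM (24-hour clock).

1 October 2023 is a Sunday, so the first Sunday is October 1.
1 March 2024 is a Friday, so Mondays fall on 4, 11, 18, 25; the last is March 25.
November 20, 2023 falls between 1 October 2023 and 25 March 2024, so daylight saving is in effect and Mesund Canton is at UTC+08:00.
10:29 Mesund Canton − 8h = 02:29 UTC.
1 November 2023 is a Wednesday, so Sundays fall on 5, 12, 19, 26; the last is November 26.
1 March 2024 is a Friday, so Sundays fall on 3, 10, 17, 24, 31; the last is March 31.
At the standard offset (UTC+08:30), 02:29 UTC + 8h30m = 10:59 Ishvand Republic standard time.
The standard-time date in Ishvand Republic, November 20, 2023, does not fall between 26 November 2023 and 31 March 2024, so daylight saving is not in effect and Ishvand Republic is at UTC+08:30.
02:29 UTC + 8h30m = 10:59 Ishvand Republic.

10:59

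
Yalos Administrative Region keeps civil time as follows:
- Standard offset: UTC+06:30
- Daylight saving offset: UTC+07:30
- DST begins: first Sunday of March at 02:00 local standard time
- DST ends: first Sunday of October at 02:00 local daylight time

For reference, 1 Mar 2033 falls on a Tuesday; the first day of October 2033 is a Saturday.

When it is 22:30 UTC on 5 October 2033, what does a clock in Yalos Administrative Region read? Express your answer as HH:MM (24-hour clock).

05:00

1 March 2033 is a Tuesday, so the first Sunday is March 6.
1 October 2033 is a Saturday, so the first Sunday is October 2.
At the standard offset (UTC+06:30), 22:30 UTC + 6h30m = 05:00 Yalos Administrative Region standard time (rolling into the next day, 6 October 2033).
Daylight saving runs 6 March – 2 October; the standard-time date in Yalos Administrative Region, 6 October 2033, is outside that window, so Yalos Administrative Region is on standard time at UTC+06:30.
22:30 UTC + 6h30m = 05:00 local (rolling into the next day, 6 October 2033).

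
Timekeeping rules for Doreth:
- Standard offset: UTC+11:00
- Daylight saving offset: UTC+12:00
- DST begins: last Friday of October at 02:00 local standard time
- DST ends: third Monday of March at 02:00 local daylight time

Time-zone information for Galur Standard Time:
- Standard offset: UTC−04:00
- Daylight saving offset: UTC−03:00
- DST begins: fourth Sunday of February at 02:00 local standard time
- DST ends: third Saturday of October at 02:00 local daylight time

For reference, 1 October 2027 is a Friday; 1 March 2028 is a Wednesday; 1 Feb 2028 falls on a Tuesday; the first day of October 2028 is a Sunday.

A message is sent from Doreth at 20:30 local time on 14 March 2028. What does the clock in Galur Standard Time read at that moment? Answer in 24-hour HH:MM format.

1 October 2027 is a Friday, so Fridays fall on 1, 8, 15, 22, 29; the last is October 29.
1 March 2028 is a Wednesday, so the first Monday is March 6 and the third is March 20.
14 March 2028 falls between 29 October 2027 and 20 March 2028, so daylight saving is in effect and Doreth is at UTC+12:00.
20:30 Doreth − 12h = 08:30 UTC.
1 February 2028 is a Tuesday, so the first Sunday is February 6 and the fourth is February 27.
1 October 2028 is a Sunday, so the first Saturday is October 7 and the third is October 21.
At the standard offset (UTC−04:00), 08:30 UTC − 4h = 04:30 Galur Standard Time standard time.
The standard-time date in Galur Standard Time, 14 March 2028, falls between 27 February and 21 October, so daylight saving is in effect and Galur Standard Time is at UTC−03:00.
08:30 UTC − 3h = 05:30 Galur Standard Time.

05:30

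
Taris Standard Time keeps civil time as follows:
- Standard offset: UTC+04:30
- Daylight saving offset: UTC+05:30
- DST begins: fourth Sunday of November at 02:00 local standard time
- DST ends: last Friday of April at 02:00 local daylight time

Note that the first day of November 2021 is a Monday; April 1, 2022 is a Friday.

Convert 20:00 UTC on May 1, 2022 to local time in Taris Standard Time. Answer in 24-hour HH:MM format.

1 November 2021 is a Monday, so the first Sunday is November 7 and the fourth is November 28.
1 April 2022 is a Friday, so Fridays fall on 1, 8, 15, 22, 29; the last is April 29.
At the standard offset (UTC+04:30), 20:00 UTC + 4h30m = 00:30 Taris Standard Time standard time (rolling into the next day, 2 May 2022).
The standard-time date in Taris Standard Time, May 2, 2022, does not fall between 28 November 2021 and 29 April 2022, so daylight saving is not in effect and Taris Standard Time is at UTC+04:30.
20:00 UTC + 4h30m = 00:30 local (rolling into the next day, 2 May 2022).

00:30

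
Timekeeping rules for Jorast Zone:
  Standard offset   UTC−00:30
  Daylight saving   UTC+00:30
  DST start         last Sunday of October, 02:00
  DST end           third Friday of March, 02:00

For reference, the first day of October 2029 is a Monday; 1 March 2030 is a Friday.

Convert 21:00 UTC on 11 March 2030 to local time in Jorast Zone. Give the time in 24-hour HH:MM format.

21:30

1 October 2029 is a Monday, so Sundays fall on 7, 14, 21, 28; the last is October 28.
1 March 2030 is a Friday, so the first Friday is March 1 and the third is March 15.
At the standard offset (UTC−00:30), 21:00 UTC − 0h30m = 20:30 Jorast Zone standard time.
The standard-time date in Jorast Zone, 11 March 2030, lies within the daylight-saving period (28 October 2029 – 15 March 2030), so Jorast Zone is on daylight time, UTC+00:30.
21:00 UTC + 0h30m = 21:30 local.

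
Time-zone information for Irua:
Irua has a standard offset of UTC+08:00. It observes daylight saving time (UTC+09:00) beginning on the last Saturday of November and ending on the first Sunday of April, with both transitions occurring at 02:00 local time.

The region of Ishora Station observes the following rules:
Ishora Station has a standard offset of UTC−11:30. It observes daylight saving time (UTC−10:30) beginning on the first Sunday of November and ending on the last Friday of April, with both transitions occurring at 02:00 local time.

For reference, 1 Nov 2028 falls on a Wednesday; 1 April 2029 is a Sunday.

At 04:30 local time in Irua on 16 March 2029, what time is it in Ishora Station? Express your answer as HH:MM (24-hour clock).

1 November 2028 is a Wednesday, so Saturdays fall on 4, 11, 18, 25; the last is November 25.
1 April 2029 is a Sunday, so the first Sunday is April 1.
16 March 2029 falls between 25 November 2028 and 1 April 2029, so daylight saving is in effect and Irua is at UTC+09:00.
04:30 Irua − 9h = 19:30 UTC (rolling into the previous day, 15 March 2029).
1 November 2028 is a Wednesday, so the first Sunday is November 5.
1 April 2029 is a Sunday, so Fridays fall on 6, 13, 20, 27; the last is April 27.
At the standard offset (UTC−11:30), 19:30 UTC − 11h30m = 08:00 Ishora Station standard time.
The standard-time date in Ishora Station, 15 March 2029, falls between 5 November 2028 and 27 April 2029, so daylight saving is in effect and Ishora Station is at UTC−10:30.
19:30 UTC − 10h30m = 09:00 Ishora Station.

09:00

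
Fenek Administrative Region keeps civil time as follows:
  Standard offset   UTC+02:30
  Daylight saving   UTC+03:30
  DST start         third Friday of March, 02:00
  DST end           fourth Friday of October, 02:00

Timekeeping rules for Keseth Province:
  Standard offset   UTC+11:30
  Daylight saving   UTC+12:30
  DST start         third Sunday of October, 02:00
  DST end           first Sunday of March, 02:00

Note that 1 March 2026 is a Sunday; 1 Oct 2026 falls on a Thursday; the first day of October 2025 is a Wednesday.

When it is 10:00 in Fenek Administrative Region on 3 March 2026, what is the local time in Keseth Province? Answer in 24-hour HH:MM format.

19:00

1 March 2026 is a Sunday, so the first Friday is March 6 and the third is March 20.
1 October 2026 is a Thursday, so the first Friday is October 2 and the fourth is October 23.
3 March 2026 does not fall between 20 March and 23 October, so daylight saving is not in effect and Fenek Administrative Region is at UTC+02:30.
10:00 Fenek Administrative Region − 2h30m = 07:30 UTC.
1 October 2025 is a Wednesday, so the first Sunday is October 5 and the third is October 19.
1 March 2026 is a Sunday, so the first Sunday is March 1.
At the standard offset (UTC+11:30), 07:30 UTC + 11h30m = 19:00 Keseth Province standard time.
Daylight saving runs 19 October 2025 – 1 March 2026; the standard-time date in Keseth Province, 3 March 2026, is outside that window, so Keseth Province is on standard time at UTC+11:30.
07:30 UTC + 11h30m = 19:00 Keseth Province.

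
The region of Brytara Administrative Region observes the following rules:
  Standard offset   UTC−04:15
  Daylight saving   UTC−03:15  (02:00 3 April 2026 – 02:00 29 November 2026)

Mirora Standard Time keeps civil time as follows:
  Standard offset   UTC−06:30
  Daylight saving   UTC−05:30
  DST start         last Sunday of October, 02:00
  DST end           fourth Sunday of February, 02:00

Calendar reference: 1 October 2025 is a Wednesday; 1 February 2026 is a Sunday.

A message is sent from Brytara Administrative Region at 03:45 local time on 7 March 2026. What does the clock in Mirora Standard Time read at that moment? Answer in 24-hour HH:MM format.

01:30

Daylight saving runs 3 April – 29 November; 7 March 2026 is outside that window, so Brytara Administrative Region is on standard time at UTC−04:15.
03:45 Brytara Administrative Region + 4h15m = 08:00 UTC.
1 October 2025 is a Wednesday, so Sundays fall on 5, 12, 19, 26; the last is October 26.
1 February 2026 is a Sunday, so the first Sunday is February 1 and the fourth is February 22.
At the standard offset (UTC−06:30), 08:00 UTC − 6h30m = 01:30 Mirora Standard Time standard time.
Daylight saving runs 26 October 2025 – 22 February 2026; the standard-time date in Mirora Standard Time, 7 March 2026, is outside that window, so Mirora Standard Time is on standard time at UTC−06:30.
08:00 UTC − 6h30m = 01:30 Mirora Standard Time.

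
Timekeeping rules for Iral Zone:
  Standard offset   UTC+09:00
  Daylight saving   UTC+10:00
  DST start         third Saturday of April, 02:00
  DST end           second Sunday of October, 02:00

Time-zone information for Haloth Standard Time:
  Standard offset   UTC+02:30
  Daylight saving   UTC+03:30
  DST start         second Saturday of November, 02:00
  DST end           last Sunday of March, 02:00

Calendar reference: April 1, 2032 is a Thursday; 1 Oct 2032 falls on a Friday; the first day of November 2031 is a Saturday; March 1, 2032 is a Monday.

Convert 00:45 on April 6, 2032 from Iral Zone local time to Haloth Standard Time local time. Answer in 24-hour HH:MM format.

1 April 2032 is a Thursday, so the first Saturday is April 3 and the third is April 17.
1 October 2032 is a Friday, so the first Sunday is October 3 and the second is October 10.
April 6, 2032 does not fall between 17 April and 10 October, so daylight saving is not in effect and Iral Zone is at UTC+09:00.
00:45 Iral Zone − 9h = 15:45 UTC (rolling into the previous day, 5 April 2032).
1 November 2031 is a Saturday, so the first Saturday is November 1 and the second is November 8.
1 March 2032 is a Monday, so Sundays fall on 7, 14, 21, 28; the last is March 28.
At the standard offset (UTC+02:30), 15:45 UTC + 2h30m = 18:15 Haloth Standard Time standard time.
The standard-time date in Haloth Standard Time, April 5, 2032, is outside the daylight-saving period (8 November 2031 – 28 March 2032), so Haloth Standard Time is on standard time, UTC+02:30.
15:45 UTC + 2h30m = 18:15 Haloth Standard Time.

18:15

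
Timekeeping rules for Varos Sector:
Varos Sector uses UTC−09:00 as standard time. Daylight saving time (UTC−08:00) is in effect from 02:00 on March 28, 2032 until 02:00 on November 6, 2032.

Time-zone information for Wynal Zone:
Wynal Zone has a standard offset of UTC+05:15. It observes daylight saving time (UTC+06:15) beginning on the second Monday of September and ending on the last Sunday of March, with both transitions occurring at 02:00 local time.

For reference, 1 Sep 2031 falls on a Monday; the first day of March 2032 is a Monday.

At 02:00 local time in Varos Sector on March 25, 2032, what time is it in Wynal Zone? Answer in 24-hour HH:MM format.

Daylight saving runs 28 March – 6 November; March 25, 2032 is outside that window, so Varos Sector is on standard time at UTC−09:00.
02:00 Varos Sector + 9h = 11:00 UTC.
1 September 2031 is a Monday, so the first Monday is September 1 and the second is September 8.
1 March 2032 is a Monday, so Sundays fall on 7, 14, 21, 28; the last is March 28.
At the standard offset (UTC+05:15), 11:00 UTC + 5h15m = 16:15 Wynal Zone standard time.
Daylight saving runs 8 September 2031 – 28 March 2032; the standard-time date in Wynal Zone, March 25, 2032, is inside that window, so Wynal Zone is at UTC+06:15.
11:00 UTC + 6h15m = 17:15 Wynal Zone.

17:15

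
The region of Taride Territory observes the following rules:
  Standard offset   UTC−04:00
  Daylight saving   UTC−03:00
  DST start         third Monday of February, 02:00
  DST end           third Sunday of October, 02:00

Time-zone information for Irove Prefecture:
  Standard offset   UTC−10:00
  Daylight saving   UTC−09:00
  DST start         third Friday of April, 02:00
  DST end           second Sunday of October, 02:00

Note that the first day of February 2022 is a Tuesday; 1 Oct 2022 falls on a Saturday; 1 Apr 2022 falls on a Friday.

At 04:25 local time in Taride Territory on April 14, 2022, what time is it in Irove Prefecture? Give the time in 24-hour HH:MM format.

1 February 2022 is a Tuesday, so the first Monday is February 7 and the third is February 21.
1 October 2022 is a Saturday, so the first Sunday is October 2 and the third is October 16.
April 14, 2022 falls between 21 February and 16 October, so daylight saving is in effect and Taride Territory is at UTC−03:00.
04:25 Taride Territory + 3h = 07:25 UTC.
1 April 2022 is a Friday, so the first Friday is April 1 and the third is April 15.
1 October 2022 is a Saturday, so the first Sunday is October 2 and the second is October 9.
At the standard offset (UTC−10:00), 07:25 UTC − 10h = 21:25 Irove Prefecture standard time (rolling into the previous day, 13 April 2022).
The standard-time date in Irove Prefecture, April 13, 2022, is outside the daylight-saving period (15 April – 9 October), so Irove Prefecture is on standard time, UTC−10:00.
07:25 UTC − 10h = 21:25 Irove Prefecture (rolling into the previous day, 13 April 2022).

21:25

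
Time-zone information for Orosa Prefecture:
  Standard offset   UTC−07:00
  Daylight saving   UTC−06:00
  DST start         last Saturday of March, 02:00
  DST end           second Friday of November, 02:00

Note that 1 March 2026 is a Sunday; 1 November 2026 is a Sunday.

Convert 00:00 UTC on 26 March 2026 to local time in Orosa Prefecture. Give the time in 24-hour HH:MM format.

17:00

1 March 2026 is a Sunday, so Saturdays fall on 7, 14, 21, 28; the last is March 28.
1 November 2026 is a Sunday, so the first Friday is November 6 and the second is November 13.
At the standard offset (UTC−07:00), 00:00 UTC − 7h = 17:00 Orosa Prefecture standard time (rolling into the previous day, 25 March 2026).
The standard-time date in Orosa Prefecture, 25 March 2026, does not fall between 28 March and 13 November, so daylight saving is not in effect and Orosa Prefecture is at UTC−07:00.
00:00 UTC − 7h = 17:00 local (rolling into the previous day, 25 March 2026).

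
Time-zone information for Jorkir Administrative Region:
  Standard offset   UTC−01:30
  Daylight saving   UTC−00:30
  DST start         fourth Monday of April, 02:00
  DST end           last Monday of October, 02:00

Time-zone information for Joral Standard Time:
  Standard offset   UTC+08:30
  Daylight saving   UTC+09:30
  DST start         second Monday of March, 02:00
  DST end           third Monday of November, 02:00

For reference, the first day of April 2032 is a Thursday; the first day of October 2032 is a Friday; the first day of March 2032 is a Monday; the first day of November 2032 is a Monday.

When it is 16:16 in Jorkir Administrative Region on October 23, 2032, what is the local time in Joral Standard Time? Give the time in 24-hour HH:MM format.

02:16

1 April 2032 is a Thursday, so the first Monday is April 5 and the fourth is April 26.
1 October 2032 is a Friday, so Mondays fall on 4, 11, 18, 25; the last is October 25.
October 23, 2032 lies within the daylight-saving period (26 April – 25 October), so Jorkir Administrative Region is on daylight time, UTC−00:30.
16:16 Jorkir Administrative Region + 0h30m = 16:46 UTC.
1 March 2032 is a Monday, so the first Monday is March 1 and the second is March 8.
1 November 2032 is a Monday, so the first Monday is November 1 and the third is November 15.
At the standard offset (UTC+08:30), 16:46 UTC + 8h30m = 01:16 Joral Standard Time standard time (rolling into the next day, 24 October 2032).
Daylight saving runs 8 March – 15 November; the standard-time date in Joral Standard Time, October 24, 2032, is inside that window, so Joral Standard Time is at UTC+09:30.
16:46 UTC + 9h30m = 02:16 Joral Standard Time (rolling into the next day, 24 October 2032).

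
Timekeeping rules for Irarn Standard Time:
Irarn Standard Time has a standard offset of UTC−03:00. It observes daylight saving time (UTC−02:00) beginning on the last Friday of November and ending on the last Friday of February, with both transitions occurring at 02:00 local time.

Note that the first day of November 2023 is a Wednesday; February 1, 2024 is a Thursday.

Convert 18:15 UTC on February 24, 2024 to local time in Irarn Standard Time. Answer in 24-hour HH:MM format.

1 November 2023 is a Wednesday, so Fridays fall on 3, 10, 17, 24; the last is November 24.
1 February 2024 is a Thursday, so Fridays fall on 2, 9, 16, 23; the last is February 23.
At the standard offset (UTC−03:00), 18:15 UTC − 3h = 15:15 Irarn Standard Time standard time.
The standard-time date in Irarn Standard Time, February 24, 2024, does not fall between 24 November 2023 and 23 February 2024, so daylight saving is not in effect and Irarn Standard Time is at UTC−03:00.
18:15 UTC − 3h = 15:15 local.

15:15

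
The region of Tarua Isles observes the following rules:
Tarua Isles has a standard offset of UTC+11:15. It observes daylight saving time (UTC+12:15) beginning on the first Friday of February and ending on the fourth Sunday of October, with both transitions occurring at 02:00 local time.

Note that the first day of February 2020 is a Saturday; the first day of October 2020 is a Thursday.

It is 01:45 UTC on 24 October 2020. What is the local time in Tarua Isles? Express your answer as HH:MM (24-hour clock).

14:00

1 February 2020 is a Saturday, so the first Friday is February 7.
1 October 2020 is a Thursday, so the first Sunday is October 4 and the fourth is October 25.
At the standard offset (UTC+11:15), 01:45 UTC + 11h15m = 13:00 Tarua Isles standard time.
Daylight saving runs 7 February – 25 October; the standard-time date in Tarua Isles, 24 October 2020, is inside that window, so Tarua Isles is at UTC+12:15.
01:45 UTC + 12h15m = 14:00 local.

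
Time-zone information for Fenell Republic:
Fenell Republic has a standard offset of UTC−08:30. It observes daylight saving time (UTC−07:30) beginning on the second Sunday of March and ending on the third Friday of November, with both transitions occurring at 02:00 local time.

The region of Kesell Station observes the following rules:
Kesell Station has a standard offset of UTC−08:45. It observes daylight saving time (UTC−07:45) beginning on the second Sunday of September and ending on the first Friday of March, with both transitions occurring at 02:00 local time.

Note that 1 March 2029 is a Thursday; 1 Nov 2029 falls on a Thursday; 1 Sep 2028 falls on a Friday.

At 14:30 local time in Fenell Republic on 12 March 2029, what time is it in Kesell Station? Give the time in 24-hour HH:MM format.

1 March 2029 is a Thursday, so the first Sunday is March 4 and the second is March 11.
1 November 2029 is a Thursday, so the first Friday is November 2 and the third is November 16.
Daylight saving runs 11 March – 16 November; 12 March 2029 is inside that window, so Fenell Republic is at UTC−07:30.
14:30 Fenell Republic + 7h30m = 22:00 UTC.
1 September 2028 is a Friday, so the first Sunday is September 3 and the second is September 10.
1 March 2029 is a Thursday, so the first Friday is March 2.
At the standard offset (UTC−08:45), 22:00 UTC − 8h45m = 13:15 Kesell Station standard time.
Daylight saving runs 10 September 2028 – 2 March 2029; the standard-time date in Kesell Station, 12 March 2029, is outside that window, so Kesell Station is on standard time at UTC−08:45.
22:00 UTC − 8h45m = 13:15 Kesell Station.

13:15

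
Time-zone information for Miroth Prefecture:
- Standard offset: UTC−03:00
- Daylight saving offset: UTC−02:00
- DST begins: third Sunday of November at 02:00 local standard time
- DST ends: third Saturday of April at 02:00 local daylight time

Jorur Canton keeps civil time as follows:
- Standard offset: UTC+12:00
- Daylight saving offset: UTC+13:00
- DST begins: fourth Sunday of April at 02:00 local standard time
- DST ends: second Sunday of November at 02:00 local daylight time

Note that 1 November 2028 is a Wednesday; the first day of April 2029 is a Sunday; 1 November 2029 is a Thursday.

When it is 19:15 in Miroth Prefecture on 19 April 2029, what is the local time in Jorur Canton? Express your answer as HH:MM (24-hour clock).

1 November 2028 is a Wednesday, so the first Sunday is November 5 and the third is November 19.
1 April 2029 is a Sunday, so the first Saturday is April 7 and the third is April 21.
19 April 2029 falls between 19 November 2028 and 21 April 2029, so daylight saving is in effect and Miroth Prefecture is at UTC−02:00.
19:15 Miroth Prefecture + 2h = 21:15 UTC.
1 April 2029 is a Sunday, so the first Sunday is April 1 and the fourth is April 22.
1 November 2029 is a Thursday, so the first Sunday is November 4 and the second is November 11.
At the standard offset (UTC+12:00), 21:15 UTC + 12h = 09:15 Jorur Canton standard time (rolling into the next day, 20 April 2029).
Daylight saving runs 22 April – 11 November; the standard-time date in Jorur Canton, 20 April 2029, is outside that window, so Jorur Canton is on standard time at UTC+12:00.
21:15 UTC + 12h = 09:15 Jorur Canton (rolling into the next day, 20 April 2029).

09:15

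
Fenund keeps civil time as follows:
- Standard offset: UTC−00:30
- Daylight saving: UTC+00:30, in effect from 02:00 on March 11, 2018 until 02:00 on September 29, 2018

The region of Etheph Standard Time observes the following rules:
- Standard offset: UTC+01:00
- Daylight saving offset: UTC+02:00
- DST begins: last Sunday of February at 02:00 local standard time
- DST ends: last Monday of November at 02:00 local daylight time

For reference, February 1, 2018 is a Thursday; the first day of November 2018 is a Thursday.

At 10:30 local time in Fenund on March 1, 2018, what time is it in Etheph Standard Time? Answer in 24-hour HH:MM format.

March 1, 2018 is outside the daylight-saving period (11 March – 29 September), so Fenund is on standard time, UTC−00:30.
10:30 Fenund + 0h30m = 11:00 UTC.
1 February 2018 is a Thursday, so Sundays fall on 4, 11, 18, 25; the last is February 25.
1 November 2018 is a Thursday, so Mondays fall on 5, 12, 19, 26; the last is November 26.
At the standard offset (UTC+01:00), 11:00 UTC + 1h = 12:00 Etheph Standard Time standard time.
The standard-time date in Etheph Standard Time, March 1, 2018, lies within the daylight-saving period (25 February – 26 November), so Etheph Standard Time is on daylight time, UTC+02:00.
11:00 UTC + 2h = 13:00 Etheph Standard Time.

13:00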